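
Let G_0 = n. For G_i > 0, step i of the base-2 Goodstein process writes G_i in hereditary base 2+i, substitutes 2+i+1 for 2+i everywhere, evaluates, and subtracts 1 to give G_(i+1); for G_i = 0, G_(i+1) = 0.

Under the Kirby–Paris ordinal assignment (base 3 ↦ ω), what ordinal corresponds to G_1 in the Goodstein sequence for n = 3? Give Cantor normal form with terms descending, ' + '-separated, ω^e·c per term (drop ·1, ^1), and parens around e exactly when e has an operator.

3 —HB2→ 2 + 1 —bump→ 3 + 1 = 4 —(−1)→ 3
3 —HB3→ 3 —bump→ 4 = 4 —(−1)→ 3

ω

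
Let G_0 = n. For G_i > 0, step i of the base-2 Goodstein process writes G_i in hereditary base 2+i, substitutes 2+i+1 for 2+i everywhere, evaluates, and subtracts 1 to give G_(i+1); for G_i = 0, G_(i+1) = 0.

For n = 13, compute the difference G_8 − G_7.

96513216470

G_0 = 13. HB_2(13) = 2^(2 + 1) + 2^2 + 1. Bump = 109. G_1 = 108.
G_1 = 108. HB_3(108) = 3^(3 + 1) + 3^3. Bump = 1280. G_2 = 1279.
G_2 = 1279. HB_4(1279) = 4^(4 + 1) + 3·4^3 + 3·4^2 + 3·4 + 3. Bump = 16093. G_3 = 16092.
G_3 = 16092. HB_5(16092) = 5^(5 + 1) + 3·5^3 + 3·5^2 + 3·5 + 2. Bump = 280712. G_4 = 280711.
G_4 = 280711. HB_6(280711) = 6^(6 + 1) + 3·6^3 + 3·6^2 + 3·6 + 1. Bump = 5765999. G_5 = 5765998.
G_5 = 5765998. HB_7(5765998) = 7^(7 + 1) + 3·7^3 + 3·7^2 + 3·7. Bump = 134219480. G_6 = 134219479.
G_6 = 134219479. HB_8(134219479) = 8^(8 + 1) + 3·8^3 + 3·8^2 + 2·8 + 7. Bump = 3486786856. G_7 = 3486786855.
G_7 = 3486786855. HB_9(3486786855) = 9^(9 + 1) + 3·9^3 + 3·9^2 + 2·9 + 6. Bump = 100000003326. G_8 = 100000003325.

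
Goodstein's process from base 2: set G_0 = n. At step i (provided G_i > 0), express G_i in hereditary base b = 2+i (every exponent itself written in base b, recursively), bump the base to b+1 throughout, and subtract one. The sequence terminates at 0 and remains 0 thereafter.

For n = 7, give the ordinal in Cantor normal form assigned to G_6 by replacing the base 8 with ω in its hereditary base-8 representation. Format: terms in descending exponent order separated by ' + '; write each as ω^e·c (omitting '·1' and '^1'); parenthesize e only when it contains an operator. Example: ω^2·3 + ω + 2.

ω^7·7 + ω^6·7 + ω^5·7 + ω^4·7 + ω^3·7 + ω^2·7 + ω·7 + 7

base 2: 7 = 2^2 + 2 + 1; at 3: 3^3 + 3 + 1 = 31; next = 30
base 3: 30 = 3^3 + 3; at 4: 4^4 + 4 = 260; next = 259
base 4: 259 = 4^4 + 3; at 5: 5^5 + 3 = 3128; next = 3127
base 5: 3127 = 5^5 + 2; at 6: 6^6 + 2 = 46658; next = 46657
base 6: 46657 = 6^6 + 1; at 7: 7^7 + 1 = 823544; next = 823543
base 7: 823543 = 7^7; at 8: 8^8 = 16777216; next = 16777215
base 8: 16777215 = 7·8^7 + 7·8^6 + 7·8^5 + 7·8^4 + 7·8^3 + 7·8^2 + 7·8 + 7; at 9: 7·9^7 + 7·9^6 + 7·9^5 + 7·9^4 + 7·9^3 + 7·9^2 + 7·9 + 7 = 37665880; next = 37665879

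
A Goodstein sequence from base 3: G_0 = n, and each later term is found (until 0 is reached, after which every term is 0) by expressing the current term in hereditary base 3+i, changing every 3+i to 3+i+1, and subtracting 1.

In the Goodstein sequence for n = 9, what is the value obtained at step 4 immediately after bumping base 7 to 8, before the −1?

24

step 0: 9 = 3^2; sub 4 for 3: 4^2; = 16; G_1 = 16−1 = 15
step 1: 15 = 3·4 + 3; sub 5 for 4: 3·5 + 3; = 18; G_2 = 18−1 = 17
step 2: 17 = 3·5 + 2; sub 6 for 5: 3·6 + 2; = 20; G_3 = 20−1 = 19
step 3: 19 = 3·6 + 1; sub 7 for 6: 3·7 + 1; = 22; G_4 = 22−1 = 21
step 4: 21 = 3·7; sub 8 for 7: 3·8; = 24; G_5 = 24−1 = 23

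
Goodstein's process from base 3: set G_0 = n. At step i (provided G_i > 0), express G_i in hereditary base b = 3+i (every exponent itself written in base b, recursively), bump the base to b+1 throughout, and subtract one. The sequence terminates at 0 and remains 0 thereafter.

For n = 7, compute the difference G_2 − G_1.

i=0: 7 = 2·3 + 1 (b=3); 3→4: 2·4 + 1 = 9; 9−1 = 8
i=1: 8 = 2·4 (b=4); 4→5: 2·5 = 10; 10−1 = 9

1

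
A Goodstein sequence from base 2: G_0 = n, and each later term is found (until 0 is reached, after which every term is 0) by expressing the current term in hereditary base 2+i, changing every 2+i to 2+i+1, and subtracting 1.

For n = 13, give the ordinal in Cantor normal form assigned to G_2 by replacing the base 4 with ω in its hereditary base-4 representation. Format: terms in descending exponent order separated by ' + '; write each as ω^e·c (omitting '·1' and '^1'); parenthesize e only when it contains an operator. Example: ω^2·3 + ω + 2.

G_0=13  [base 2] 2^(2 + 1) + 2^2 + 1  →[2↦3]→  3^(3 + 1) + 3^3 + 1 = 109  −1 ⇒ G_1=108
G_1=108  [base 3] 3^(3 + 1) + 3^3  →[3↦4]→  4^(4 + 1) + 4^4 = 1280  −1 ⇒ G_2=1279
G_2=1279  [base 4] 4^(4 + 1) + 3·4^3 + 3·4^2 + 3·4 + 3  →[4↦5]→  5^(5 + 1) + 3·5^3 + 3·5^2 + 3·5 + 3 = 16093  −1 ⇒ G_3=16092

ω^(ω + 1) + ω^3·3 + ω^2·3 + ω·3 + 3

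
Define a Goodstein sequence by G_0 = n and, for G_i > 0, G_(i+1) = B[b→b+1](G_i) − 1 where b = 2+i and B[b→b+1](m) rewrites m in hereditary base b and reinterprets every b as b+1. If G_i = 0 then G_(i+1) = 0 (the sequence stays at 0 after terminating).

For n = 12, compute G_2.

1065

(0) 12|_2 = 2^(2 + 1) + 2^2 ↦ 3^(3 + 1) + 3^3|_3 = 108 ⇒ 107
(1) 107|_3 = 3^(3 + 1) + 2·3^2 + 2·3 + 2 ↦ 4^(4 + 1) + 2·4^2 + 2·4 + 2|_4 = 1066 ⇒ 1065
(2) 1065|_4 = 4^(4 + 1) + 2·4^2 + 2·4 + 1 ↦ 5^(5 + 1) + 2·5^2 + 2·5 + 1|_5 = 15686 ⇒ 15685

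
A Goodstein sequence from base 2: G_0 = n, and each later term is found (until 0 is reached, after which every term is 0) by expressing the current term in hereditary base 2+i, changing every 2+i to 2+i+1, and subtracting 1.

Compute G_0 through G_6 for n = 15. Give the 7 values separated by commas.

15, 111, 1283, 18752, 326593, 6588344, 150994943

[0] 15 ≡ 2^(2 + 1) + 2^2 + 2 + 1 (base 2). Lift 3: 112. −1: 111.
[1] 111 ≡ 3^(3 + 1) + 3^3 + 3 (base 3). Lift 4: 1284. −1: 1283.
[2] 1283 ≡ 4^(4 + 1) + 4^4 + 3 (base 4). Lift 5: 18753. −1: 18752.
[3] 18752 ≡ 5^(5 + 1) + 5^5 + 2 (base 5). Lift 6: 326594. −1: 326593.
[4] 326593 ≡ 6^(6 + 1) + 6^6 + 1 (base 6). Lift 7: 6588345. −1: 6588344.
[5] 6588344 ≡ 7^(7 + 1) + 7^7 (base 7). Lift 8: 150994944. −1: 150994943.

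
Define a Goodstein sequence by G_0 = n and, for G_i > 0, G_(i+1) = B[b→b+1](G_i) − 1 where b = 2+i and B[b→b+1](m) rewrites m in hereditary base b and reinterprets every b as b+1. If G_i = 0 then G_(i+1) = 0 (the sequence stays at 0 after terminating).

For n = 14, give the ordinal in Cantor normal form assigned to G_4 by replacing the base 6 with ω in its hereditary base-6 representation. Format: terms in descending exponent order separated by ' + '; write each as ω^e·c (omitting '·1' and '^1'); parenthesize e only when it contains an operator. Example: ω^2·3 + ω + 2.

step 0: 14 = 2^(2 + 1) + 2^2 + 2; sub 3 for 2: 3^(3 + 1) + 3^3 + 3; = 111; G_1 = 111−1 = 110
step 1: 110 = 3^(3 + 1) + 3^3 + 2; sub 4 for 3: 4^(4 + 1) + 4^4 + 2; = 1282; G_2 = 1282−1 = 1281
step 2: 1281 = 4^(4 + 1) + 4^4 + 1; sub 5 for 4: 5^(5 + 1) + 5^5 + 1; = 18751; G_3 = 18751−1 = 18750
step 3: 18750 = 5^(5 + 1) + 5^5; sub 6 for 5: 6^(6 + 1) + 6^6; = 326592; G_4 = 326592−1 = 326591
step 4: 326591 = 6^(6 + 1) + 5·6^5 + 5·6^4 + 5·6^3 + 5·6^2 + 5·6 + 5; sub 7 for 6: 7^(7 + 1) + 5·7^5 + 5·7^4 + 5·7^3 + 5·7^2 + 5·7 + 5; = 5862841; G_5 = 5862841−1 = 5862840

ω^(ω + 1) + ω^5·5 + ω^4·5 + ω^3·5 + ω^2·5 + ω·5 + 5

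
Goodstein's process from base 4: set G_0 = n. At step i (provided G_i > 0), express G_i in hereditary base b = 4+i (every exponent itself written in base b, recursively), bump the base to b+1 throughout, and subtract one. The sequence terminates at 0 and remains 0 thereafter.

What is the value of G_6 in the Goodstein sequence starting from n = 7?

G_0=7  [base 4] 4 + 3  →[4↦5]→  5 + 3 = 8  −1 ⇒ G_1=7
G_1=7  [base 5] 5 + 2  →[5↦6]→  6 + 2 = 8  −1 ⇒ G_2=7
G_2=7  [base 6] 6 + 1  →[6↦7]→  7 + 1 = 8  −1 ⇒ G_3=7
G_3=7  [base 7] 7  →[7↦8]→  8 = 8  −1 ⇒ G_4=7
G_4=7  [base 8] 7  →[8↦9]→  7 = 7  −1 ⇒ G_5=6
G_5=6  [base 9] 6  →[9↦10]→  6 = 6  −1 ⇒ G_6=5
G_6=5  [base 10] 5  →[10↦11]→  5 = 5  −1 ⇒ G_7=4

5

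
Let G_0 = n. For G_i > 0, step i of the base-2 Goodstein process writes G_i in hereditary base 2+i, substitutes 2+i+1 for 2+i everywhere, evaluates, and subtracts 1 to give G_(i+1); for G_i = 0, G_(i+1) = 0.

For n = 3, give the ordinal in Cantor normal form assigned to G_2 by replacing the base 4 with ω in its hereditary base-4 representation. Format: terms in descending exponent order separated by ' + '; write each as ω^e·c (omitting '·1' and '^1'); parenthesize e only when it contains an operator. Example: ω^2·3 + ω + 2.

3

base 2: 3 = 2 + 1; at 3: 3 + 1 = 4; next = 3
base 3: 3 = 3; at 4: 4 = 4; next = 3
base 4: 3 = 3; at 5: 3 = 3; next = 2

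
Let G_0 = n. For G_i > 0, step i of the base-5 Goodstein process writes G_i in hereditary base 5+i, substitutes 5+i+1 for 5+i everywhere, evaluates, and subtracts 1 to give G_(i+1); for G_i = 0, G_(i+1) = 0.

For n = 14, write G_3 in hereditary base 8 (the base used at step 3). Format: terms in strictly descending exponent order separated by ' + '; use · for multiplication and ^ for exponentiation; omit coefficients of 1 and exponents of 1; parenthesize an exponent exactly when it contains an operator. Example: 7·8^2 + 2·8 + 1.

(0) 14|_5 = 2·5 + 4 ↦ 2·6 + 4|_6 = 16 ⇒ 15
(1) 15|_6 = 2·6 + 3 ↦ 2·7 + 3|_7 = 17 ⇒ 16
(2) 16|_7 = 2·7 + 2 ↦ 2·8 + 2|_8 = 18 ⇒ 17
(3) 17|_8 = 2·8 + 1 ↦ 2·9 + 1|_9 = 19 ⇒ 18

2·8 + 1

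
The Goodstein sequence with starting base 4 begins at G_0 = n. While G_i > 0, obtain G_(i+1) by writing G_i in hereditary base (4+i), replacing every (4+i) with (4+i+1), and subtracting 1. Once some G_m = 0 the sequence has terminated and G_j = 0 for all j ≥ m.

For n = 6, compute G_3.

6 —HB4→ 4 + 2 —bump→ 5 + 2 = 7 —(−1)→ 6
6 —HB5→ 5 + 1 —bump→ 6 + 1 = 7 —(−1)→ 6
6 —HB6→ 6 —bump→ 7 = 7 —(−1)→ 6
6 —HB7→ 6 —bump→ 6 = 6 —(−1)→ 5

6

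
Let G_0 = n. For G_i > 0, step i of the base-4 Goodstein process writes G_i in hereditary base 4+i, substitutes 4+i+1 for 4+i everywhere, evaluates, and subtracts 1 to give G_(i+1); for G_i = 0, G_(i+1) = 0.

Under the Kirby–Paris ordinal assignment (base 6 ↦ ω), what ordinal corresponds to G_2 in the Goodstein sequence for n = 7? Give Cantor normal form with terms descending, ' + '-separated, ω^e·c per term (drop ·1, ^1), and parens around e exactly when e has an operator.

[0] 7 ≡ 4 + 3 (base 4). Lift 5: 8. −1: 7.
[1] 7 ≡ 5 + 2 (base 5). Lift 6: 8. −1: 7.

ω + 1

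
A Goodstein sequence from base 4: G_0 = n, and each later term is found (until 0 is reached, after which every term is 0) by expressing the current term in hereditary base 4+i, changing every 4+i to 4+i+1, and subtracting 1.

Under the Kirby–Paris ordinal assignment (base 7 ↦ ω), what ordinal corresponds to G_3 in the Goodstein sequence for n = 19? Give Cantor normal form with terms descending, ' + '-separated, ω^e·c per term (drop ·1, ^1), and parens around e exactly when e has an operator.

ω^2

G_0=19  [base 4] 4^2 + 3  →[4↦5]→  5^2 + 3 = 28  −1 ⇒ G_1=27
G_1=27  [base 5] 5^2 + 2  →[5↦6]→  6^2 + 2 = 38  −1 ⇒ G_2=37
G_2=37  [base 6] 6^2 + 1  →[6↦7]→  7^2 + 1 = 50  −1 ⇒ G_3=49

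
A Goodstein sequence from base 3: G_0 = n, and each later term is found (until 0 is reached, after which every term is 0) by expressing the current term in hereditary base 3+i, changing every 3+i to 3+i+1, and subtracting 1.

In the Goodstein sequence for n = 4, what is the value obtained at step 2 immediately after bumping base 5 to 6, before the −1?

G_0 = 4. HB_3(4) = 3 + 1. Bump = 5. G_1 = 4.
G_1 = 4. HB_4(4) = 4. Bump = 5. G_2 = 4.
G_2 = 4. HB_5(4) = 4. Bump = 4. G_3 = 3.

4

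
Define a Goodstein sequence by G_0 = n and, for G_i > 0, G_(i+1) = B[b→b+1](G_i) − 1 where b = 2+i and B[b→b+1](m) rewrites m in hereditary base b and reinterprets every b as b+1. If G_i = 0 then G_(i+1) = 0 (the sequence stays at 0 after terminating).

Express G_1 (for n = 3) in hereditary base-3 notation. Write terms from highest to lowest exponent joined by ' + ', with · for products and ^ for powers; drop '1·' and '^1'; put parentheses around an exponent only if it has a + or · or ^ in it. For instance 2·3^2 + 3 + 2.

3

3 —HB2→ 2 + 1 —bump→ 3 + 1 = 4 —(−1)→ 3
3 —HB3→ 3 —bump→ 4 = 4 —(−1)→ 3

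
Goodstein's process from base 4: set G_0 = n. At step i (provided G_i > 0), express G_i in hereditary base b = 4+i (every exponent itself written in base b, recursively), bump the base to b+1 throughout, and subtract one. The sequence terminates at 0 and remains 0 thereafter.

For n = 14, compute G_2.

18

G_0 = 14. HB_4(14) = 3·4 + 2. Bump = 17. G_1 = 16.
G_1 = 16. HB_5(16) = 3·5 + 1. Bump = 19. G_2 = 18.
G_2 = 18. HB_6(18) = 3·6. Bump = 21. G_3 = 20.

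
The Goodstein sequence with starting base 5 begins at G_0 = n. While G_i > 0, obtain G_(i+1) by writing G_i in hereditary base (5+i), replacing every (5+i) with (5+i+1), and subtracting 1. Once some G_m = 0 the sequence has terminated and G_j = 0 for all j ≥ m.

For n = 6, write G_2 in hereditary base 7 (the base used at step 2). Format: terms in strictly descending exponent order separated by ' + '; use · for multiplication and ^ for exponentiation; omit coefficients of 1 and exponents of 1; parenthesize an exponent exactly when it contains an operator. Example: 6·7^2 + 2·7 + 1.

i=0: 6 = 5 + 1 (b=5); 5→6: 6 + 1 = 7; 7−1 = 6
i=1: 6 = 6 (b=6); 6→7: 7 = 7; 7−1 = 6

6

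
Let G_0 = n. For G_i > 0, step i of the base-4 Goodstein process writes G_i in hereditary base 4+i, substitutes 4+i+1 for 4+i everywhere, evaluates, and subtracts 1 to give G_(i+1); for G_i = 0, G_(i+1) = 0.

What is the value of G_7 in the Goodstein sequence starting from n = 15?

26

G_0=15  [base 4] 3·4 + 3  →[4↦5]→  3·5 + 3 = 18  −1 ⇒ G_1=17
G_1=17  [base 5] 3·5 + 2  →[5↦6]→  3·6 + 2 = 20  −1 ⇒ G_2=19
G_2=19  [base 6] 3·6 + 1  →[6↦7]→  3·7 + 1 = 22  −1 ⇒ G_3=21
G_3=21  [base 7] 3·7  →[7↦8]→  3·8 = 24  −1 ⇒ G_4=23
G_4=23  [base 8] 2·8 + 7  →[8↦9]→  2·9 + 7 = 25  −1 ⇒ G_5=24
G_5=24  [base 9] 2·9 + 6  →[9↦10]→  2·10 + 6 = 26  −1 ⇒ G_6=25
G_6=25  [base 10] 2·10 + 5  →[10↦11]→  2·11 + 5 = 27  −1 ⇒ G_7=26
G_7=26  [base 11] 2·11 + 4  →[11↦12]→  2·12 + 4 = 28  −1 ⇒ G_8=27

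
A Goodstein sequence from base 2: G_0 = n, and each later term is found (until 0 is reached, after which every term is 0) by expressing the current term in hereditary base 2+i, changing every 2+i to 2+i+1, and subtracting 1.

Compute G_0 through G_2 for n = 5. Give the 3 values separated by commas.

5, 27, 255

G_0 = 5. HB_2(5) = 2^2 + 1. Bump = 28. G_1 = 27.
G_1 = 27. HB_3(27) = 3^3. Bump = 256. G_2 = 255.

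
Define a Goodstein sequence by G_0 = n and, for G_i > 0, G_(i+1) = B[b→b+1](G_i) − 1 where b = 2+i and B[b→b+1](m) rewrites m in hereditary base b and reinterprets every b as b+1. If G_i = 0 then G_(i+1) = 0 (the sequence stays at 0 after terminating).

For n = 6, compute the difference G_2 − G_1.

228

step 0: 6 = 2^2 + 2; sub 3 for 2: 3^3 + 3; = 30; G_1 = 30−1 = 29
step 1: 29 = 3^3 + 2; sub 4 for 3: 4^4 + 2; = 258; G_2 = 258−1 = 257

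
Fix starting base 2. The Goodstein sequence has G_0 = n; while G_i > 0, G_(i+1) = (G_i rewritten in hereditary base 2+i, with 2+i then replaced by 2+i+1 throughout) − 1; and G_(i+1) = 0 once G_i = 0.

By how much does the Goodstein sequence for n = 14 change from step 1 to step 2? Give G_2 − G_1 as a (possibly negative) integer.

1171

G_0=14  [base 2] 2^(2 + 1) + 2^2 + 2  →[2↦3]→  3^(3 + 1) + 3^3 + 3 = 111  −1 ⇒ G_1=110
G_1=110  [base 3] 3^(3 + 1) + 3^3 + 2  →[3↦4]→  4^(4 + 1) + 4^4 + 2 = 1282  −1 ⇒ G_2=1281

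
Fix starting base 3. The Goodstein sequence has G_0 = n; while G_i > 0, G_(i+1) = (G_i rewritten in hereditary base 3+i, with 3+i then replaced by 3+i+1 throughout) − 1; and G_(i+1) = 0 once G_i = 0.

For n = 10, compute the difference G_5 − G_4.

base 3: 10 = 3^2 + 1; at 4: 4^2 + 1 = 17; next = 16
base 4: 16 = 4^2; at 5: 5^2 = 25; next = 24
base 5: 24 = 4·5 + 4; at 6: 4·6 + 4 = 28; next = 27
base 6: 27 = 4·6 + 3; at 7: 4·7 + 3 = 31; next = 30
base 7: 30 = 4·7 + 2; at 8: 4·8 + 2 = 34; next = 33

3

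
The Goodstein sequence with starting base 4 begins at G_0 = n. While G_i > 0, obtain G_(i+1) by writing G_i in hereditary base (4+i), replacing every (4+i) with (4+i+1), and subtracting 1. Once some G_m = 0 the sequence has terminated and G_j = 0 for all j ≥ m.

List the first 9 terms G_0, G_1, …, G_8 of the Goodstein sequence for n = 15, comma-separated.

15, 17, 19, 21, 23, 24, 25, 26, 27

step 0: 15 = 3·4 + 3; sub 5 for 4: 3·5 + 3; = 18; G_1 = 18−1 = 17
step 1: 17 = 3·5 + 2; sub 6 for 5: 3·6 + 2; = 20; G_2 = 20−1 = 19
step 2: 19 = 3·6 + 1; sub 7 for 6: 3·7 + 1; = 22; G_3 = 22−1 = 21
step 3: 21 = 3·7; sub 8 for 7: 3·8; = 24; G_4 = 24−1 = 23
step 4: 23 = 2·8 + 7; sub 9 for 8: 2·9 + 7; = 25; G_5 = 25−1 = 24
step 5: 24 = 2·9 + 6; sub 10 for 9: 2·10 + 6; = 26; G_6 = 26−1 = 25
step 6: 25 = 2·10 + 5; sub 11 for 10: 2·11 + 5; = 27; G_7 = 27−1 = 26
step 7: 26 = 2·11 + 4; sub 12 for 11: 2·12 + 4; = 28; G_8 = 28−1 = 27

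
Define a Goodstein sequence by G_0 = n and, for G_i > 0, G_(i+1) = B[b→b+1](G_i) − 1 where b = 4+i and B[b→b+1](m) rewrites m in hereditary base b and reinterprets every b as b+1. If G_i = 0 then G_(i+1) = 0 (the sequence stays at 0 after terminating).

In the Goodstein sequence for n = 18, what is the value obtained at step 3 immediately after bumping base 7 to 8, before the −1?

54

base 4: 18 = 4^2 + 2; at 5: 5^2 + 2 = 27; next = 26
base 5: 26 = 5^2 + 1; at 6: 6^2 + 1 = 37; next = 36
base 6: 36 = 6^2; at 7: 7^2 = 49; next = 48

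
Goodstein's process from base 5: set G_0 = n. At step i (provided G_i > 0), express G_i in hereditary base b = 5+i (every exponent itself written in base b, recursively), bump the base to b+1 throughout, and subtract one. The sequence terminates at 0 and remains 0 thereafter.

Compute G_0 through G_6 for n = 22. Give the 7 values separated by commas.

step 0: 22 = 4·5 + 2; sub 6 for 5: 4·6 + 2; = 26; G_1 = 26−1 = 25
step 1: 25 = 4·6 + 1; sub 7 for 6: 4·7 + 1; = 29; G_2 = 29−1 = 28
step 2: 28 = 4·7; sub 8 for 7: 4·8; = 32; G_3 = 32−1 = 31
step 3: 31 = 3·8 + 7; sub 9 for 8: 3·9 + 7; = 34; G_4 = 34−1 = 33
step 4: 33 = 3·9 + 6; sub 10 for 9: 3·10 + 6; = 36; G_5 = 36−1 = 35
step 5: 35 = 3·10 + 5; sub 11 for 10: 3·11 + 5; = 38; G_6 = 38−1 = 37

22, 25, 28, 31, 33, 35, 37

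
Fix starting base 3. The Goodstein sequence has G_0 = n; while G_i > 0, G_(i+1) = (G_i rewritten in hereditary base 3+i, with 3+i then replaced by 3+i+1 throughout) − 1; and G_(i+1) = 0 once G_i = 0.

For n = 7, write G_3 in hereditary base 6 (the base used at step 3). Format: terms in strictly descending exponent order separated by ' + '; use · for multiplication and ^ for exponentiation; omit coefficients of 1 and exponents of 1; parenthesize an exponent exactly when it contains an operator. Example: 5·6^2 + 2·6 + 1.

6 + 3

7 —HB3→ 2·3 + 1 —bump→ 2·4 + 1 = 9 —(−1)→ 8
8 —HB4→ 2·4 —bump→ 2·5 = 10 —(−1)→ 9
9 —HB5→ 5 + 4 —bump→ 6 + 4 = 10 —(−1)→ 9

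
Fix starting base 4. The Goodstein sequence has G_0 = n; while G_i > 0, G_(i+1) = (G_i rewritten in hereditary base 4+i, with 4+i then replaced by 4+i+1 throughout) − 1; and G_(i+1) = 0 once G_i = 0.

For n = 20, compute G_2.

39

(0) 20|_4 = 4^2 + 4 ↦ 5^2 + 5|_5 = 30 ⇒ 29
(1) 29|_5 = 5^2 + 4 ↦ 6^2 + 4|_6 = 40 ⇒ 39
(2) 39|_6 = 6^2 + 3 ↦ 7^2 + 3|_7 = 52 ⇒ 51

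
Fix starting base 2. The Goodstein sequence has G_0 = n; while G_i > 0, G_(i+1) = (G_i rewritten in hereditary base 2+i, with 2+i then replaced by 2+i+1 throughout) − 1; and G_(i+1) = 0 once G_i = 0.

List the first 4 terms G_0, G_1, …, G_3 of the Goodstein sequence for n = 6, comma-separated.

G_0 = 6. HB_2(6) = 2^2 + 2. Bump = 30. G_1 = 29.
G_1 = 29. HB_3(29) = 3^3 + 2. Bump = 258. G_2 = 257.
G_2 = 257. HB_4(257) = 4^4 + 1. Bump = 3126. G_3 = 3125.

6, 29, 257, 3125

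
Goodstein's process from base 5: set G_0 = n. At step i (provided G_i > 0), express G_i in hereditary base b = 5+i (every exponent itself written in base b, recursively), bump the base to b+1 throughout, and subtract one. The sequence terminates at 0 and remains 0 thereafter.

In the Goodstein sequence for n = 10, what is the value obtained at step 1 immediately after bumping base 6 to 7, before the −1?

12

step 0: 10 = 2·5; sub 6 for 5: 2·6; = 12; G_1 = 12−1 = 11
step 1: 11 = 6 + 5; sub 7 for 6: 7 + 5; = 12; G_2 = 12−1 = 11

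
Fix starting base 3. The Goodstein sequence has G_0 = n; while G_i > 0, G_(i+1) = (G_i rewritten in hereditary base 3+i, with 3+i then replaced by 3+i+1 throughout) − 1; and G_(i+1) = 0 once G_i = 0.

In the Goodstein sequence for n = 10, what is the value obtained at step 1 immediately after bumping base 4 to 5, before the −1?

i=0: 10 = 3^2 + 1 (b=3); 3→4: 4^2 + 1 = 17; 17−1 = 16
i=1: 16 = 4^2 (b=4); 4→5: 5^2 = 25; 25−1 = 24

25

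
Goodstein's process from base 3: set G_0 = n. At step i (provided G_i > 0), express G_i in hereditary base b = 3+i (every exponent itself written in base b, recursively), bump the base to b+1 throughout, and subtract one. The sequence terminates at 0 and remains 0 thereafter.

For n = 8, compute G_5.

G_0 = 8. HB_3(8) = 2·3 + 2. Bump = 10. G_1 = 9.
G_1 = 9. HB_4(9) = 2·4 + 1. Bump = 11. G_2 = 10.
G_2 = 10. HB_5(10) = 2·5. Bump = 12. G_3 = 11.
G_3 = 11. HB_6(11) = 6 + 5. Bump = 12. G_4 = 11.
G_4 = 11. HB_7(11) = 7 + 4. Bump = 12. G_5 = 11.
G_5 = 11. HB_8(11) = 8 + 3. Bump = 12. G_6 = 11.

11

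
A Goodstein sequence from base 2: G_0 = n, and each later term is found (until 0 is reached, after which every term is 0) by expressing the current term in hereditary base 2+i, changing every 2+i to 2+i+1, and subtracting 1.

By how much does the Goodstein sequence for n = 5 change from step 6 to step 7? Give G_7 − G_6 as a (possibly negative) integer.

step 0: 5 = 2^2 + 1; sub 3 for 2: 3^3 + 1; = 28; G_1 = 28−1 = 27
step 1: 27 = 3^3; sub 4 for 3: 4^4; = 256; G_2 = 256−1 = 255
step 2: 255 = 3·4^3 + 3·4^2 + 3·4 + 3; sub 5 for 4: 3·5^3 + 3·5^2 + 3·5 + 3; = 468; G_3 = 468−1 = 467
step 3: 467 = 3·5^3 + 3·5^2 + 3·5 + 2; sub 6 for 5: 3·6^3 + 3·6^2 + 3·6 + 2; = 776; G_4 = 776−1 = 775
step 4: 775 = 3·6^3 + 3·6^2 + 3·6 + 1; sub 7 for 6: 3·7^3 + 3·7^2 + 3·7 + 1; = 1198; G_5 = 1198−1 = 1197
step 5: 1197 = 3·7^3 + 3·7^2 + 3·7; sub 8 for 7: 3·8^3 + 3·8^2 + 3·8; = 1752; G_6 = 1752−1 = 1751
step 6: 1751 = 3·8^3 + 3·8^2 + 2·8 + 7; sub 9 for 8: 3·9^3 + 3·9^2 + 2·9 + 7; = 2455; G_7 = 2455−1 = 2454

703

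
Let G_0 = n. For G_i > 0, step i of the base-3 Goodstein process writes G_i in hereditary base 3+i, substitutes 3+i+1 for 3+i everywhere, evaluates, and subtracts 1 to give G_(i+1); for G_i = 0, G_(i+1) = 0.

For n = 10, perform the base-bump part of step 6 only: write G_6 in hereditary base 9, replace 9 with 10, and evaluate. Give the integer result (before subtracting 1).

10 —HB3→ 3^2 + 1 —bump→ 4^2 + 1 = 17 —(−1)→ 16
16 —HB4→ 4^2 —bump→ 5^2 = 25 —(−1)→ 24
24 —HB5→ 4·5 + 4 —bump→ 4·6 + 4 = 28 —(−1)→ 27
27 —HB6→ 4·6 + 3 —bump→ 4·7 + 3 = 31 —(−1)→ 30
30 —HB7→ 4·7 + 2 —bump→ 4·8 + 2 = 34 —(−1)→ 33
33 —HB8→ 4·8 + 1 —bump→ 4·9 + 1 = 37 —(−1)→ 36
36 —HB9→ 4·9 —bump→ 4·10 = 40 —(−1)→ 39

40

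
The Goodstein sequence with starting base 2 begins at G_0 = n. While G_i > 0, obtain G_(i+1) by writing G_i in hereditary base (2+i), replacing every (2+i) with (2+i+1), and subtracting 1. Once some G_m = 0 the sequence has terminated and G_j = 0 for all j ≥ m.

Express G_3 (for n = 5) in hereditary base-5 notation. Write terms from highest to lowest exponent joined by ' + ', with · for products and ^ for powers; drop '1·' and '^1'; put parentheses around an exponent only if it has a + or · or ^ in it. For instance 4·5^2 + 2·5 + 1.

[0] 5 ≡ 2^2 + 1 (base 2). Lift 3: 28. −1: 27.
[1] 27 ≡ 3^3 (base 3). Lift 4: 256. −1: 255.
[2] 255 ≡ 3·4^3 + 3·4^2 + 3·4 + 3 (base 4). Lift 5: 468. −1: 467.
[3] 467 ≡ 3·5^3 + 3·5^2 + 3·5 + 2 (base 5). Lift 6: 776. −1: 775.

3·5^3 + 3·5^2 + 3·5 + 2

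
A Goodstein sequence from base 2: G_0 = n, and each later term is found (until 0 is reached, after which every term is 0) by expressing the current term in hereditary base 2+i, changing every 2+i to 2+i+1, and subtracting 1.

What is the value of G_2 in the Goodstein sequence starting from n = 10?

1025

10 —HB2→ 2^(2 + 1) + 2 —bump→ 3^(3 + 1) + 3 = 84 —(−1)→ 83
83 —HB3→ 3^(3 + 1) + 2 —bump→ 4^(4 + 1) + 2 = 1026 —(−1)→ 1025
1025 —HB4→ 4^(4 + 1) + 1 —bump→ 5^(5 + 1) + 1 = 15626 —(−1)→ 15625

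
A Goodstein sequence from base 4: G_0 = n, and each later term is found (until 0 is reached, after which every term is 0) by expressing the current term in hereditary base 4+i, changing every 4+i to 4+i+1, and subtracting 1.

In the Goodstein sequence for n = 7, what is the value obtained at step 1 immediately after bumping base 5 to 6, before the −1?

8

G_0=7  [base 4] 4 + 3  →[4↦5]→  5 + 3 = 8  −1 ⇒ G_1=7
G_1=7  [base 5] 5 + 2  →[5↦6]→  6 + 2 = 8  −1 ⇒ G_2=7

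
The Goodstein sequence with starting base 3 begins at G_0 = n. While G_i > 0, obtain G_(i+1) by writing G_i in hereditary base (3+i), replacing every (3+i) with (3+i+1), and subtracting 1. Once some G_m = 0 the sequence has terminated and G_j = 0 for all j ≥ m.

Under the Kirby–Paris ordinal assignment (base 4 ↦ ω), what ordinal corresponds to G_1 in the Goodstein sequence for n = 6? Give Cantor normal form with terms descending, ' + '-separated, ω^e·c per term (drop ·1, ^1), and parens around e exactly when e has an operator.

base 3: 6 = 2·3; at 4: 2·4 = 8; next = 7
base 4: 7 = 4 + 3; at 5: 5 + 3 = 8; next = 7

ω + 3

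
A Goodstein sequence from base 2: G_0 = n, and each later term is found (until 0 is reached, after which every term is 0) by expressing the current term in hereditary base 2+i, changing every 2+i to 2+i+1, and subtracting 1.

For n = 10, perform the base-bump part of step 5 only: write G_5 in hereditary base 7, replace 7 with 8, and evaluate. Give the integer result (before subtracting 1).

G_0 = 10. HB_2(10) = 2^(2 + 1) + 2. Bump = 84. G_1 = 83.
G_1 = 83. HB_3(83) = 3^(3 + 1) + 2. Bump = 1026. G_2 = 1025.
G_2 = 1025. HB_4(1025) = 4^(4 + 1) + 1. Bump = 15626. G_3 = 15625.
G_3 = 15625. HB_5(15625) = 5^(5 + 1). Bump = 279936. G_4 = 279935.
G_4 = 279935. HB_6(279935) = 5·6^6 + 5·6^5 + 5·6^4 + 5·6^3 + 5·6^2 + 5·6 + 5. Bump = 4215755. G_5 = 4215754.
G_5 = 4215754. HB_7(4215754) = 5·7^7 + 5·7^5 + 5·7^4 + 5·7^3 + 5·7^2 + 5·7 + 4. Bump = 84073324. G_6 = 84073323.

84073324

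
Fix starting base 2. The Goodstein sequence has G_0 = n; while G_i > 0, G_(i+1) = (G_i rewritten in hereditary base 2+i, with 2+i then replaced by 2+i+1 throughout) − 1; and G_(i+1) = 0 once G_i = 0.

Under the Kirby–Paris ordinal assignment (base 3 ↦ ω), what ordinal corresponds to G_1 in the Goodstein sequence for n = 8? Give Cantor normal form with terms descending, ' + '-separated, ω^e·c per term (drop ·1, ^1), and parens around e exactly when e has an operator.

step 0: 8 = 2^(2 + 1); sub 3 for 2: 3^(3 + 1); = 81; G_1 = 81−1 = 80
step 1: 80 = 2·3^3 + 2·3^2 + 2·3 + 2; sub 4 for 3: 2·4^4 + 2·4^2 + 2·4 + 2; = 554; G_2 = 554−1 = 553

ω^ω·2 + ω^2·2 + ω·2 + 2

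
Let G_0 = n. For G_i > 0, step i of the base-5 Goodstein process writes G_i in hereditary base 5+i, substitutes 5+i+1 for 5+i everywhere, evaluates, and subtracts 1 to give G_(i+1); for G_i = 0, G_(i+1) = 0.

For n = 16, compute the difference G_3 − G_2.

1

base 5: 16 = 3·5 + 1; at 6: 3·6 + 1 = 19; next = 18
base 6: 18 = 3·6; at 7: 3·7 = 21; next = 20
base 7: 20 = 2·7 + 6; at 8: 2·8 + 6 = 22; next = 21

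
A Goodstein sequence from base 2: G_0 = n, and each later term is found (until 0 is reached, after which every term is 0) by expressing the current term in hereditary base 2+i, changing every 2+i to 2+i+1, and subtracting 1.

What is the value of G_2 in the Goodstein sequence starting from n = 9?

1023

G_0 = 9. HB_2(9) = 2^(2 + 1) + 1. Bump = 82. G_1 = 81.
G_1 = 81. HB_3(81) = 3^(3 + 1). Bump = 1024. G_2 = 1023.
G_2 = 1023. HB_4(1023) = 3·4^4 + 3·4^3 + 3·4^2 + 3·4 + 3. Bump = 9843. G_3 = 9842.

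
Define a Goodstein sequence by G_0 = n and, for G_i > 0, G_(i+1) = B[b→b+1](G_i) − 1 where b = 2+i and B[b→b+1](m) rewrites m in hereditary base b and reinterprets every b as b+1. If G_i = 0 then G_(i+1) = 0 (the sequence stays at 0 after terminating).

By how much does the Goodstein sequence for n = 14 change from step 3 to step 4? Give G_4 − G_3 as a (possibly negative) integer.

step 0: 14 = 2^(2 + 1) + 2^2 + 2; sub 3 for 2: 3^(3 + 1) + 3^3 + 3; = 111; G_1 = 111−1 = 110
step 1: 110 = 3^(3 + 1) + 3^3 + 2; sub 4 for 3: 4^(4 + 1) + 4^4 + 2; = 1282; G_2 = 1282−1 = 1281
step 2: 1281 = 4^(4 + 1) + 4^4 + 1; sub 5 for 4: 5^(5 + 1) + 5^5 + 1; = 18751; G_3 = 18751−1 = 18750
step 3: 18750 = 5^(5 + 1) + 5^5; sub 6 for 5: 6^(6 + 1) + 6^6; = 326592; G_4 = 326592−1 = 326591

307841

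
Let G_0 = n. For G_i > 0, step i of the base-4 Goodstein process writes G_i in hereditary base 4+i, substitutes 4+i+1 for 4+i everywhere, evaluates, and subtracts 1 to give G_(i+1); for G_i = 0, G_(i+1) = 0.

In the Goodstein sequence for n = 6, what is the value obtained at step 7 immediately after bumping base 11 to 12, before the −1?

2

base 4: 6 = 4 + 2; at 5: 5 + 2 = 7; next = 6
base 5: 6 = 5 + 1; at 6: 6 + 1 = 7; next = 6
base 6: 6 = 6; at 7: 7 = 7; next = 6
base 7: 6 = 6; at 8: 6 = 6; next = 5
base 8: 5 = 5; at 9: 5 = 5; next = 4
base 9: 4 = 4; at 10: 4 = 4; next = 3
base 10: 3 = 3; at 11: 3 = 3; next = 2
base 11: 2 = 2; at 12: 2 = 2; next = 1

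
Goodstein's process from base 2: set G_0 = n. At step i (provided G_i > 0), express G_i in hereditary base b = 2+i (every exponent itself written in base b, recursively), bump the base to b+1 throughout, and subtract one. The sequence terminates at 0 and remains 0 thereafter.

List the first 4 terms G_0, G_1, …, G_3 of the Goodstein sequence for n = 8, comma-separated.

8, 80, 553, 6310

i=0: 8 = 2^(2 + 1) (b=2); 2→3: 3^(3 + 1) = 81; 81−1 = 80
i=1: 80 = 2·3^3 + 2·3^2 + 2·3 + 2 (b=3); 3→4: 2·4^4 + 2·4^2 + 2·4 + 2 = 554; 554−1 = 553
i=2: 553 = 2·4^4 + 2·4^2 + 2·4 + 1 (b=4); 4→5: 2·5^5 + 2·5^2 + 2·5 + 1 = 6311; 6311−1 = 6310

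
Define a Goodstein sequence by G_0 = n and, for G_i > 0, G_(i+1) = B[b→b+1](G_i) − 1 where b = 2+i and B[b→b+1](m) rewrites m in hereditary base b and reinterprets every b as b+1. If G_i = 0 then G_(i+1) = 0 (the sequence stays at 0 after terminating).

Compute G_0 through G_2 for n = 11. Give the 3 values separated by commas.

11, 84, 1027

G_0 = 11. HB_2(11) = 2^(2 + 1) + 2 + 1. Bump = 85. G_1 = 84.
G_1 = 84. HB_3(84) = 3^(3 + 1) + 3. Bump = 1028. G_2 = 1027.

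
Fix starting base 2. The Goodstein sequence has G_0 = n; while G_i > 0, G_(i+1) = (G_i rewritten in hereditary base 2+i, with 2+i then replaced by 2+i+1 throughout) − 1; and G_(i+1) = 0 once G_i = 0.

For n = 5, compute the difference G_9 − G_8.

5 —HB2→ 2^2 + 1 —bump→ 3^3 + 1 = 28 —(−1)→ 27
27 —HB3→ 3^3 —bump→ 4^4 = 256 —(−1)→ 255
255 —HB4→ 3·4^3 + 3·4^2 + 3·4 + 3 —bump→ 3·5^3 + 3·5^2 + 3·5 + 3 = 468 —(−1)→ 467
467 —HB5→ 3·5^3 + 3·5^2 + 3·5 + 2 —bump→ 3·6^3 + 3·6^2 + 3·6 + 2 = 776 —(−1)→ 775
775 —HB6→ 3·6^3 + 3·6^2 + 3·6 + 1 —bump→ 3·7^3 + 3·7^2 + 3·7 + 1 = 1198 —(−1)→ 1197
1197 —HB7→ 3·7^3 + 3·7^2 + 3·7 —bump→ 3·8^3 + 3·8^2 + 3·8 = 1752 —(−1)→ 1751
1751 —HB8→ 3·8^3 + 3·8^2 + 2·8 + 7 —bump→ 3·9^3 + 3·9^2 + 2·9 + 7 = 2455 —(−1)→ 2454
2454 —HB9→ 3·9^3 + 3·9^2 + 2·9 + 6 —bump→ 3·10^3 + 3·10^2 + 2·10 + 6 = 3326 —(−1)→ 3325
3325 —HB10→ 3·10^3 + 3·10^2 + 2·10 + 5 —bump→ 3·11^3 + 3·11^2 + 2·11 + 5 = 4383 —(−1)→ 4382

1057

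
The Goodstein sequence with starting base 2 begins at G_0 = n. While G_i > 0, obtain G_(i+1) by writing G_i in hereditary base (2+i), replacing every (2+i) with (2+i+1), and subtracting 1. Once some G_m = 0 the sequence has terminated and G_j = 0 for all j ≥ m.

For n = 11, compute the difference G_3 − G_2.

14600

step 0: 11 = 2^(2 + 1) + 2 + 1; sub 3 for 2: 3^(3 + 1) + 3 + 1; = 85; G_1 = 85−1 = 84
step 1: 84 = 3^(3 + 1) + 3; sub 4 for 3: 4^(4 + 1) + 4; = 1028; G_2 = 1028−1 = 1027
step 2: 1027 = 4^(4 + 1) + 3; sub 5 for 4: 5^(5 + 1) + 3; = 15628; G_3 = 15628−1 = 15627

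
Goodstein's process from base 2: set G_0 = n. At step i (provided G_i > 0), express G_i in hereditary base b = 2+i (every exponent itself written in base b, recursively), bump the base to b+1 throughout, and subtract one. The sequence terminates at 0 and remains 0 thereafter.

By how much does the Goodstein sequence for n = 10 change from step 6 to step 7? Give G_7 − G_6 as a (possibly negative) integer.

1853361269

G_0 = 10. HB_2(10) = 2^(2 + 1) + 2. Bump = 84. G_1 = 83.
G_1 = 83. HB_3(83) = 3^(3 + 1) + 2. Bump = 1026. G_2 = 1025.
G_2 = 1025. HB_4(1025) = 4^(4 + 1) + 1. Bump = 15626. G_3 = 15625.
G_3 = 15625. HB_5(15625) = 5^(5 + 1). Bump = 279936. G_4 = 279935.
G_4 = 279935. HB_6(279935) = 5·6^6 + 5·6^5 + 5·6^4 + 5·6^3 + 5·6^2 + 5·6 + 5. Bump = 4215755. G_5 = 4215754.
G_5 = 4215754. HB_7(4215754) = 5·7^7 + 5·7^5 + 5·7^4 + 5·7^3 + 5·7^2 + 5·7 + 4. Bump = 84073324. G_6 = 84073323.
G_6 = 84073323. HB_8(84073323) = 5·8^8 + 5·8^5 + 5·8^4 + 5·8^3 + 5·8^2 + 5·8 + 3. Bump = 1937434593. G_7 = 1937434592.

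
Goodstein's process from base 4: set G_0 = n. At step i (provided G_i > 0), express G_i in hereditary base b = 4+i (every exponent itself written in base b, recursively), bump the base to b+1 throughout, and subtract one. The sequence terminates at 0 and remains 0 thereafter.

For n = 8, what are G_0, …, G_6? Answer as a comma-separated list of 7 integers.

8, 9, 9, 9, 9, 9, 9

8 —HB4→ 2·4 —bump→ 2·5 = 10 —(−1)→ 9
9 —HB5→ 5 + 4 —bump→ 6 + 4 = 10 —(−1)→ 9
9 —HB6→ 6 + 3 —bump→ 7 + 3 = 10 —(−1)→ 9
9 —HB7→ 7 + 2 —bump→ 8 + 2 = 10 —(−1)→ 9
9 —HB8→ 8 + 1 —bump→ 9 + 1 = 10 —(−1)→ 9
9 —HB9→ 9 —bump→ 10 = 10 —(−1)→ 9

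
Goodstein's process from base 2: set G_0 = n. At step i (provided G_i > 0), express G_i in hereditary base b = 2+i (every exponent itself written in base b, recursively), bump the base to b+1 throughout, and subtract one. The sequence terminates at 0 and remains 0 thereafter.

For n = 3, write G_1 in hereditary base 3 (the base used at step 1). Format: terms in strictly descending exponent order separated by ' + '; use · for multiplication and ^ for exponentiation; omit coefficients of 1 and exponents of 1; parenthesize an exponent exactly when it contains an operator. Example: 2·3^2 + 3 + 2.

(0) 3|_2 = 2 + 1 ↦ 3 + 1|_3 = 4 ⇒ 3
(1) 3|_3 = 3 ↦ 4|_4 = 4 ⇒ 3

3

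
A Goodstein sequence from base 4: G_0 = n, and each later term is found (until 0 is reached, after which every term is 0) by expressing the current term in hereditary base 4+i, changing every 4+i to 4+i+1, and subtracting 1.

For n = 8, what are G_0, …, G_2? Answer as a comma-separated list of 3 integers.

8, 9, 9

base 4: 8 = 2·4; at 5: 2·5 = 10; next = 9
base 5: 9 = 5 + 4; at 6: 6 + 4 = 10; next = 9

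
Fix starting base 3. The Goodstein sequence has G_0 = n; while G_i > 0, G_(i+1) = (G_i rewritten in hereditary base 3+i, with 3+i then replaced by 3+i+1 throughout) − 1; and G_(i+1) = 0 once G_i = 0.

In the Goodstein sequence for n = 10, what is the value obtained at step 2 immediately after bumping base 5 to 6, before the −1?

G_0=10  [base 3] 3^2 + 1  →[3↦4]→  4^2 + 1 = 17  −1 ⇒ G_1=16
G_1=16  [base 4] 4^2  →[4↦5]→  5^2 = 25  −1 ⇒ G_2=24
G_2=24  [base 5] 4·5 + 4  →[5↦6]→  4·6 + 4 = 28  −1 ⇒ G_3=27

28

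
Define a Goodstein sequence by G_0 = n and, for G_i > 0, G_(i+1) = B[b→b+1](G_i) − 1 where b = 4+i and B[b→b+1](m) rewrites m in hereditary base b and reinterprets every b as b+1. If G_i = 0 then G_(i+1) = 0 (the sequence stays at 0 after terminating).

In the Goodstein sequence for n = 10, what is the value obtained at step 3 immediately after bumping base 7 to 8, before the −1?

14

step 0: 10 = 2·4 + 2; sub 5 for 4: 2·5 + 2; = 12; G_1 = 12−1 = 11
step 1: 11 = 2·5 + 1; sub 6 for 5: 2·6 + 1; = 13; G_2 = 13−1 = 12
step 2: 12 = 2·6; sub 7 for 6: 2·7; = 14; G_3 = 14−1 = 13
step 3: 13 = 7 + 6; sub 8 for 7: 8 + 6; = 14; G_4 = 14−1 = 13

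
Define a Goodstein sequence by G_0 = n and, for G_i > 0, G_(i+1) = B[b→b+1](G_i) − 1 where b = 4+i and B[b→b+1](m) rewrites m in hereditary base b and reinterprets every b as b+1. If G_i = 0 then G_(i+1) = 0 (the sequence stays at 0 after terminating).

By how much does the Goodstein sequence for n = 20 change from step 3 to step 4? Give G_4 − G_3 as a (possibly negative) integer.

(0) 20|_4 = 4^2 + 4 ↦ 5^2 + 5|_5 = 30 ⇒ 29
(1) 29|_5 = 5^2 + 4 ↦ 6^2 + 4|_6 = 40 ⇒ 39
(2) 39|_6 = 6^2 + 3 ↦ 7^2 + 3|_7 = 52 ⇒ 51
(3) 51|_7 = 7^2 + 2 ↦ 8^2 + 2|_8 = 66 ⇒ 65

14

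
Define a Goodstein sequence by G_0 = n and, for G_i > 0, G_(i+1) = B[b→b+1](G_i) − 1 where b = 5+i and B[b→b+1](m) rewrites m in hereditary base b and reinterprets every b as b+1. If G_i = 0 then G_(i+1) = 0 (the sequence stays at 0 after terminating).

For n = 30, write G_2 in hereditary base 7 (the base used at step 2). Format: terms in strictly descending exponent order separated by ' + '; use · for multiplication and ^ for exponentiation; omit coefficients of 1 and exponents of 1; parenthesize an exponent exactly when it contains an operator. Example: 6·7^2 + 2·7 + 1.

30 —HB5→ 5^2 + 5 —bump→ 6^2 + 6 = 42 —(−1)→ 41
41 —HB6→ 6^2 + 5 —bump→ 7^2 + 5 = 54 —(−1)→ 53
53 —HB7→ 7^2 + 4 —bump→ 8^2 + 4 = 68 —(−1)→ 67

7^2 + 4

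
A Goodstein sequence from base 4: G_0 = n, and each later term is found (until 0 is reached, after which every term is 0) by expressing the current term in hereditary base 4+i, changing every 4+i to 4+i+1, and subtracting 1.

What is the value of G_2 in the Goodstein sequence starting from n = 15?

G_0 = 15. HB_4(15) = 3·4 + 3. Bump = 18. G_1 = 17.
G_1 = 17. HB_5(17) = 3·5 + 2. Bump = 20. G_2 = 19.
G_2 = 19. HB_6(19) = 3·6 + 1. Bump = 22. G_3 = 21.

19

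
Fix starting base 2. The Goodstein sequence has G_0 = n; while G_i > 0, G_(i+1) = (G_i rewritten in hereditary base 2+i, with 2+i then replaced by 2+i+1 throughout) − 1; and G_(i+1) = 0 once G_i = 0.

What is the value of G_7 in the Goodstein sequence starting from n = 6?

332147

base 2: 6 = 2^2 + 2; at 3: 3^3 + 3 = 30; next = 29
base 3: 29 = 3^3 + 2; at 4: 4^4 + 2 = 258; next = 257
base 4: 257 = 4^4 + 1; at 5: 5^5 + 1 = 3126; next = 3125
base 5: 3125 = 5^5; at 6: 6^6 = 46656; next = 46655
base 6: 46655 = 5·6^5 + 5·6^4 + 5·6^3 + 5·6^2 + 5·6 + 5; at 7: 5·7^5 + 5·7^4 + 5·7^3 + 5·7^2 + 5·7 + 5 = 98040; next = 98039
base 7: 98039 = 5·7^5 + 5·7^4 + 5·7^3 + 5·7^2 + 5·7 + 4; at 8: 5·8^5 + 5·8^4 + 5·8^3 + 5·8^2 + 5·8 + 4 = 187244; next = 187243
base 8: 187243 = 5·8^5 + 5·8^4 + 5·8^3 + 5·8^2 + 5·8 + 3; at 9: 5·9^5 + 5·9^4 + 5·9^3 + 5·9^2 + 5·9 + 3 = 332148; next = 332147
base 9: 332147 = 5·9^5 + 5·9^4 + 5·9^3 + 5·9^2 + 5·9 + 2; at 10: 5·10^5 + 5·10^4 + 5·10^3 + 5·10^2 + 5·10 + 2 = 555552; next = 555551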